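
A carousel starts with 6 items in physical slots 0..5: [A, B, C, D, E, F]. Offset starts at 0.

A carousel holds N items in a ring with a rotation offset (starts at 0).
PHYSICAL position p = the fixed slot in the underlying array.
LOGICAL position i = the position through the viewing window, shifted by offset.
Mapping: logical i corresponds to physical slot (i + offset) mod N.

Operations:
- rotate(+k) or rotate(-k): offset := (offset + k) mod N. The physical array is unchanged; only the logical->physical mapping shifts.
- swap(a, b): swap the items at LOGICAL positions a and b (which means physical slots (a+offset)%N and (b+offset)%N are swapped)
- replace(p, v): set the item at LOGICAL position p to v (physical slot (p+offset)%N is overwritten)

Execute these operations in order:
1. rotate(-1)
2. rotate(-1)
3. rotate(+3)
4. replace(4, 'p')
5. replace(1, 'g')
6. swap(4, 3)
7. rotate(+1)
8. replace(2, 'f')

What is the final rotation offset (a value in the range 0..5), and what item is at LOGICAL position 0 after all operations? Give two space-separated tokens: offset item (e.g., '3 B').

Answer: 2 g

Derivation:
After op 1 (rotate(-1)): offset=5, physical=[A,B,C,D,E,F], logical=[F,A,B,C,D,E]
After op 2 (rotate(-1)): offset=4, physical=[A,B,C,D,E,F], logical=[E,F,A,B,C,D]
After op 3 (rotate(+3)): offset=1, physical=[A,B,C,D,E,F], logical=[B,C,D,E,F,A]
After op 4 (replace(4, 'p')): offset=1, physical=[A,B,C,D,E,p], logical=[B,C,D,E,p,A]
After op 5 (replace(1, 'g')): offset=1, physical=[A,B,g,D,E,p], logical=[B,g,D,E,p,A]
After op 6 (swap(4, 3)): offset=1, physical=[A,B,g,D,p,E], logical=[B,g,D,p,E,A]
After op 7 (rotate(+1)): offset=2, physical=[A,B,g,D,p,E], logical=[g,D,p,E,A,B]
After op 8 (replace(2, 'f')): offset=2, physical=[A,B,g,D,f,E], logical=[g,D,f,E,A,B]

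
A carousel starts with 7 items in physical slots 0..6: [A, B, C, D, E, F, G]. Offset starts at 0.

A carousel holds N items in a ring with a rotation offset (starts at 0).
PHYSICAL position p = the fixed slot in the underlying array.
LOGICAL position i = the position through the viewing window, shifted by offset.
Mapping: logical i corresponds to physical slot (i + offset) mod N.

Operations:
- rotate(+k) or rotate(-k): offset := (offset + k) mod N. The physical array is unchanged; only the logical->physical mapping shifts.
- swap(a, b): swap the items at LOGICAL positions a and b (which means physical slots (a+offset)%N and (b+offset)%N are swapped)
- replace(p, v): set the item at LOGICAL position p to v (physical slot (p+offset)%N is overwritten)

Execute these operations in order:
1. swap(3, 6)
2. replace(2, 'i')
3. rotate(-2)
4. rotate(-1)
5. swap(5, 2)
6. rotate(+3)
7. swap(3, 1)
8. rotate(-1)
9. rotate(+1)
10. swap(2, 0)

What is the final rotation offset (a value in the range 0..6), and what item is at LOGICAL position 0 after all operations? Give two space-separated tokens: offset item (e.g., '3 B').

Answer: 0 D

Derivation:
After op 1 (swap(3, 6)): offset=0, physical=[A,B,C,G,E,F,D], logical=[A,B,C,G,E,F,D]
After op 2 (replace(2, 'i')): offset=0, physical=[A,B,i,G,E,F,D], logical=[A,B,i,G,E,F,D]
After op 3 (rotate(-2)): offset=5, physical=[A,B,i,G,E,F,D], logical=[F,D,A,B,i,G,E]
After op 4 (rotate(-1)): offset=4, physical=[A,B,i,G,E,F,D], logical=[E,F,D,A,B,i,G]
After op 5 (swap(5, 2)): offset=4, physical=[A,B,D,G,E,F,i], logical=[E,F,i,A,B,D,G]
After op 6 (rotate(+3)): offset=0, physical=[A,B,D,G,E,F,i], logical=[A,B,D,G,E,F,i]
After op 7 (swap(3, 1)): offset=0, physical=[A,G,D,B,E,F,i], logical=[A,G,D,B,E,F,i]
After op 8 (rotate(-1)): offset=6, physical=[A,G,D,B,E,F,i], logical=[i,A,G,D,B,E,F]
After op 9 (rotate(+1)): offset=0, physical=[A,G,D,B,E,F,i], logical=[A,G,D,B,E,F,i]
After op 10 (swap(2, 0)): offset=0, physical=[D,G,A,B,E,F,i], logical=[D,G,A,B,E,F,i]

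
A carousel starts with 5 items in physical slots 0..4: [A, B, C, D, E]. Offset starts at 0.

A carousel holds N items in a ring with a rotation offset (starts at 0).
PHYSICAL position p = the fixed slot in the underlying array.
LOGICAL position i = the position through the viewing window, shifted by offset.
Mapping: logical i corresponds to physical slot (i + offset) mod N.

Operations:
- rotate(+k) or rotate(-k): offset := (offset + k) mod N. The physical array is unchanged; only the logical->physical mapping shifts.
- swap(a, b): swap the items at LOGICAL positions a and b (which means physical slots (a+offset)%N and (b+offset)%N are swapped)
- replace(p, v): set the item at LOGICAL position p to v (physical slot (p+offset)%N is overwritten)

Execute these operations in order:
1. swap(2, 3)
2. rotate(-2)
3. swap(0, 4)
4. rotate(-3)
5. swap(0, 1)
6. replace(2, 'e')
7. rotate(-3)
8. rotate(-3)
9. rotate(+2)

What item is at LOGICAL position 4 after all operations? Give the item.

After op 1 (swap(2, 3)): offset=0, physical=[A,B,D,C,E], logical=[A,B,D,C,E]
After op 2 (rotate(-2)): offset=3, physical=[A,B,D,C,E], logical=[C,E,A,B,D]
After op 3 (swap(0, 4)): offset=3, physical=[A,B,C,D,E], logical=[D,E,A,B,C]
After op 4 (rotate(-3)): offset=0, physical=[A,B,C,D,E], logical=[A,B,C,D,E]
After op 5 (swap(0, 1)): offset=0, physical=[B,A,C,D,E], logical=[B,A,C,D,E]
After op 6 (replace(2, 'e')): offset=0, physical=[B,A,e,D,E], logical=[B,A,e,D,E]
After op 7 (rotate(-3)): offset=2, physical=[B,A,e,D,E], logical=[e,D,E,B,A]
After op 8 (rotate(-3)): offset=4, physical=[B,A,e,D,E], logical=[E,B,A,e,D]
After op 9 (rotate(+2)): offset=1, physical=[B,A,e,D,E], logical=[A,e,D,E,B]

Answer: B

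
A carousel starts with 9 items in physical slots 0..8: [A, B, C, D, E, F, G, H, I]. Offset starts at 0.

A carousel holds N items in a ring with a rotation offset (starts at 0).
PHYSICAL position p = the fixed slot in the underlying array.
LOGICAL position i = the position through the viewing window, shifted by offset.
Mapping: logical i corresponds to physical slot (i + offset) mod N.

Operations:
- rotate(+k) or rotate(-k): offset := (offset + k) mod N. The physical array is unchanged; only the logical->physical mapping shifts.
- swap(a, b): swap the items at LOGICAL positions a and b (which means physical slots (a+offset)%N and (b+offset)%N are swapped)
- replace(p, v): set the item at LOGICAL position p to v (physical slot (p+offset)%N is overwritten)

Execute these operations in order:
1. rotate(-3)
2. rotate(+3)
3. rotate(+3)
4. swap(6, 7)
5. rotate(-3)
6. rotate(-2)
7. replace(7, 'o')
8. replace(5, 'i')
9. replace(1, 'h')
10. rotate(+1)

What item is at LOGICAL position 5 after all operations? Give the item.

After op 1 (rotate(-3)): offset=6, physical=[A,B,C,D,E,F,G,H,I], logical=[G,H,I,A,B,C,D,E,F]
After op 2 (rotate(+3)): offset=0, physical=[A,B,C,D,E,F,G,H,I], logical=[A,B,C,D,E,F,G,H,I]
After op 3 (rotate(+3)): offset=3, physical=[A,B,C,D,E,F,G,H,I], logical=[D,E,F,G,H,I,A,B,C]
After op 4 (swap(6, 7)): offset=3, physical=[B,A,C,D,E,F,G,H,I], logical=[D,E,F,G,H,I,B,A,C]
After op 5 (rotate(-3)): offset=0, physical=[B,A,C,D,E,F,G,H,I], logical=[B,A,C,D,E,F,G,H,I]
After op 6 (rotate(-2)): offset=7, physical=[B,A,C,D,E,F,G,H,I], logical=[H,I,B,A,C,D,E,F,G]
After op 7 (replace(7, 'o')): offset=7, physical=[B,A,C,D,E,o,G,H,I], logical=[H,I,B,A,C,D,E,o,G]
After op 8 (replace(5, 'i')): offset=7, physical=[B,A,C,i,E,o,G,H,I], logical=[H,I,B,A,C,i,E,o,G]
After op 9 (replace(1, 'h')): offset=7, physical=[B,A,C,i,E,o,G,H,h], logical=[H,h,B,A,C,i,E,o,G]
After op 10 (rotate(+1)): offset=8, physical=[B,A,C,i,E,o,G,H,h], logical=[h,B,A,C,i,E,o,G,H]

Answer: E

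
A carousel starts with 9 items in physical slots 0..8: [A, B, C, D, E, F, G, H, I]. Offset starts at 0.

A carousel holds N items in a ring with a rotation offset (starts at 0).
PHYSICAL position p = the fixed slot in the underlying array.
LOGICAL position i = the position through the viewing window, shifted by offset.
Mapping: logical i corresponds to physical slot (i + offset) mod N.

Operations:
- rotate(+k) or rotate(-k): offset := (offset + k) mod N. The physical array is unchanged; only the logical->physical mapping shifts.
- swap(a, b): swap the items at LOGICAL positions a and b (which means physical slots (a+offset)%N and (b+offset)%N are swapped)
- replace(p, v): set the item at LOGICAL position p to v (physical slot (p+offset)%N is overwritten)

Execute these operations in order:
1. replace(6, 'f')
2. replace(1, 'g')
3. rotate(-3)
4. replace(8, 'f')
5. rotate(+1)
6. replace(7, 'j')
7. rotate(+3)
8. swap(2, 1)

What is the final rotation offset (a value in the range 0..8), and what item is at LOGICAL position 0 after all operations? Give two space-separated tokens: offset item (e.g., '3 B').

Answer: 1 g

Derivation:
After op 1 (replace(6, 'f')): offset=0, physical=[A,B,C,D,E,F,f,H,I], logical=[A,B,C,D,E,F,f,H,I]
After op 2 (replace(1, 'g')): offset=0, physical=[A,g,C,D,E,F,f,H,I], logical=[A,g,C,D,E,F,f,H,I]
After op 3 (rotate(-3)): offset=6, physical=[A,g,C,D,E,F,f,H,I], logical=[f,H,I,A,g,C,D,E,F]
After op 4 (replace(8, 'f')): offset=6, physical=[A,g,C,D,E,f,f,H,I], logical=[f,H,I,A,g,C,D,E,f]
After op 5 (rotate(+1)): offset=7, physical=[A,g,C,D,E,f,f,H,I], logical=[H,I,A,g,C,D,E,f,f]
After op 6 (replace(7, 'j')): offset=7, physical=[A,g,C,D,E,j,f,H,I], logical=[H,I,A,g,C,D,E,j,f]
After op 7 (rotate(+3)): offset=1, physical=[A,g,C,D,E,j,f,H,I], logical=[g,C,D,E,j,f,H,I,A]
After op 8 (swap(2, 1)): offset=1, physical=[A,g,D,C,E,j,f,H,I], logical=[g,D,C,E,j,f,H,I,A]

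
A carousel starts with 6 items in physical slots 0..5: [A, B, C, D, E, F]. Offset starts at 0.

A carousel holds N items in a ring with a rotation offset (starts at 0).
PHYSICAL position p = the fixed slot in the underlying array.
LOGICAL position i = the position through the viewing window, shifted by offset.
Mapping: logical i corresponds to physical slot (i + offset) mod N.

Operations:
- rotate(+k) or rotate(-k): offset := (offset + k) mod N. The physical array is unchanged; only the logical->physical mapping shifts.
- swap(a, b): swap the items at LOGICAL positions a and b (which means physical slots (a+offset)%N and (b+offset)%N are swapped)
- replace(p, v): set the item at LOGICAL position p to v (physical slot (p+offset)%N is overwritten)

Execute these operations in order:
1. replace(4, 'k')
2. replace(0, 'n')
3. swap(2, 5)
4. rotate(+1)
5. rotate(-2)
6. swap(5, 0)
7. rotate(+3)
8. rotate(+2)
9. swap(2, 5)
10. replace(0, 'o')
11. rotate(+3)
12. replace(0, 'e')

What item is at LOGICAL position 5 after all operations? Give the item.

Answer: D

Derivation:
After op 1 (replace(4, 'k')): offset=0, physical=[A,B,C,D,k,F], logical=[A,B,C,D,k,F]
After op 2 (replace(0, 'n')): offset=0, physical=[n,B,C,D,k,F], logical=[n,B,C,D,k,F]
After op 3 (swap(2, 5)): offset=0, physical=[n,B,F,D,k,C], logical=[n,B,F,D,k,C]
After op 4 (rotate(+1)): offset=1, physical=[n,B,F,D,k,C], logical=[B,F,D,k,C,n]
After op 5 (rotate(-2)): offset=5, physical=[n,B,F,D,k,C], logical=[C,n,B,F,D,k]
After op 6 (swap(5, 0)): offset=5, physical=[n,B,F,D,C,k], logical=[k,n,B,F,D,C]
After op 7 (rotate(+3)): offset=2, physical=[n,B,F,D,C,k], logical=[F,D,C,k,n,B]
After op 8 (rotate(+2)): offset=4, physical=[n,B,F,D,C,k], logical=[C,k,n,B,F,D]
After op 9 (swap(2, 5)): offset=4, physical=[D,B,F,n,C,k], logical=[C,k,D,B,F,n]
After op 10 (replace(0, 'o')): offset=4, physical=[D,B,F,n,o,k], logical=[o,k,D,B,F,n]
After op 11 (rotate(+3)): offset=1, physical=[D,B,F,n,o,k], logical=[B,F,n,o,k,D]
After op 12 (replace(0, 'e')): offset=1, physical=[D,e,F,n,o,k], logical=[e,F,n,o,k,D]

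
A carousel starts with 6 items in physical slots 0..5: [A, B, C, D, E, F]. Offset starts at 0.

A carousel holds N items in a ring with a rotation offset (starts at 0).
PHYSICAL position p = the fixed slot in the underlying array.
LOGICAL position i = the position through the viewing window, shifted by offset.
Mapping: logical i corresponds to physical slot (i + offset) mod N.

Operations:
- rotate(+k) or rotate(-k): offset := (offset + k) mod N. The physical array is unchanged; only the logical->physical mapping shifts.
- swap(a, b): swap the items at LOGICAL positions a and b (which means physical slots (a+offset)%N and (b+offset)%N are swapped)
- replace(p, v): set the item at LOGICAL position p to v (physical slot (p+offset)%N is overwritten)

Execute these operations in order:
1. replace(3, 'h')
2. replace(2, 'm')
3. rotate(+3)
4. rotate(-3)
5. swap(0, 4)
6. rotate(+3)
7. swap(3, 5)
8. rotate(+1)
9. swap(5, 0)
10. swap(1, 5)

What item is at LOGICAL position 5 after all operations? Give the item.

After op 1 (replace(3, 'h')): offset=0, physical=[A,B,C,h,E,F], logical=[A,B,C,h,E,F]
After op 2 (replace(2, 'm')): offset=0, physical=[A,B,m,h,E,F], logical=[A,B,m,h,E,F]
After op 3 (rotate(+3)): offset=3, physical=[A,B,m,h,E,F], logical=[h,E,F,A,B,m]
After op 4 (rotate(-3)): offset=0, physical=[A,B,m,h,E,F], logical=[A,B,m,h,E,F]
After op 5 (swap(0, 4)): offset=0, physical=[E,B,m,h,A,F], logical=[E,B,m,h,A,F]
After op 6 (rotate(+3)): offset=3, physical=[E,B,m,h,A,F], logical=[h,A,F,E,B,m]
After op 7 (swap(3, 5)): offset=3, physical=[m,B,E,h,A,F], logical=[h,A,F,m,B,E]
After op 8 (rotate(+1)): offset=4, physical=[m,B,E,h,A,F], logical=[A,F,m,B,E,h]
After op 9 (swap(5, 0)): offset=4, physical=[m,B,E,A,h,F], logical=[h,F,m,B,E,A]
After op 10 (swap(1, 5)): offset=4, physical=[m,B,E,F,h,A], logical=[h,A,m,B,E,F]

Answer: F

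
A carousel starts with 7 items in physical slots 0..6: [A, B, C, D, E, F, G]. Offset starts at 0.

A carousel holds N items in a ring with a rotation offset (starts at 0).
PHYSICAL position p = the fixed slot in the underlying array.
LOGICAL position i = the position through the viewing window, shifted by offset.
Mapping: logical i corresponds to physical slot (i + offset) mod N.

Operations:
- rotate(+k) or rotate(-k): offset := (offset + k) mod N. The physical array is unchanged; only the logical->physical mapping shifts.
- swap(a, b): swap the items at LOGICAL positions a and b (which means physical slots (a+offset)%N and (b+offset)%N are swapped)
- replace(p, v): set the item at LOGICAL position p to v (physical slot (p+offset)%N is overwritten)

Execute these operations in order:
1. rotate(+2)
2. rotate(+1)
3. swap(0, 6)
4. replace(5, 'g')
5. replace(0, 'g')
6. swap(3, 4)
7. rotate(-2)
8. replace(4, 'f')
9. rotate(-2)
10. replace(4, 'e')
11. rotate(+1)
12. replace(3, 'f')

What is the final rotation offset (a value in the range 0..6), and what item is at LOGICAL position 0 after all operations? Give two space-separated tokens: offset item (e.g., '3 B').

After op 1 (rotate(+2)): offset=2, physical=[A,B,C,D,E,F,G], logical=[C,D,E,F,G,A,B]
After op 2 (rotate(+1)): offset=3, physical=[A,B,C,D,E,F,G], logical=[D,E,F,G,A,B,C]
After op 3 (swap(0, 6)): offset=3, physical=[A,B,D,C,E,F,G], logical=[C,E,F,G,A,B,D]
After op 4 (replace(5, 'g')): offset=3, physical=[A,g,D,C,E,F,G], logical=[C,E,F,G,A,g,D]
After op 5 (replace(0, 'g')): offset=3, physical=[A,g,D,g,E,F,G], logical=[g,E,F,G,A,g,D]
After op 6 (swap(3, 4)): offset=3, physical=[G,g,D,g,E,F,A], logical=[g,E,F,A,G,g,D]
After op 7 (rotate(-2)): offset=1, physical=[G,g,D,g,E,F,A], logical=[g,D,g,E,F,A,G]
After op 8 (replace(4, 'f')): offset=1, physical=[G,g,D,g,E,f,A], logical=[g,D,g,E,f,A,G]
After op 9 (rotate(-2)): offset=6, physical=[G,g,D,g,E,f,A], logical=[A,G,g,D,g,E,f]
After op 10 (replace(4, 'e')): offset=6, physical=[G,g,D,e,E,f,A], logical=[A,G,g,D,e,E,f]
After op 11 (rotate(+1)): offset=0, physical=[G,g,D,e,E,f,A], logical=[G,g,D,e,E,f,A]
After op 12 (replace(3, 'f')): offset=0, physical=[G,g,D,f,E,f,A], logical=[G,g,D,f,E,f,A]

Answer: 0 G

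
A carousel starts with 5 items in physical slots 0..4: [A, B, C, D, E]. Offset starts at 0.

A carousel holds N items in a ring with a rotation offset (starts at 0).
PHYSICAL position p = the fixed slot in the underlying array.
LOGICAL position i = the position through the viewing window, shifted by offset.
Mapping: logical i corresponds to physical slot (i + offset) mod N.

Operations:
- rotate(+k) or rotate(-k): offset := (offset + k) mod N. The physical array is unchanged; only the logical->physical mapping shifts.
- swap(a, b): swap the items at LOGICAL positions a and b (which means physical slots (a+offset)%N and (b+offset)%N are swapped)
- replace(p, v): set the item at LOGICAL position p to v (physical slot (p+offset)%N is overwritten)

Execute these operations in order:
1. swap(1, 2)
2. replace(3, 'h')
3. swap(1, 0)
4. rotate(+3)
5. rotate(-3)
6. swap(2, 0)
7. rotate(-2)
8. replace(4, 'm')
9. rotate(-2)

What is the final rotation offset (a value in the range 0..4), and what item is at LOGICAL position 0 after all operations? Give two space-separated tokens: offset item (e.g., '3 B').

Answer: 1 A

Derivation:
After op 1 (swap(1, 2)): offset=0, physical=[A,C,B,D,E], logical=[A,C,B,D,E]
After op 2 (replace(3, 'h')): offset=0, physical=[A,C,B,h,E], logical=[A,C,B,h,E]
After op 3 (swap(1, 0)): offset=0, physical=[C,A,B,h,E], logical=[C,A,B,h,E]
After op 4 (rotate(+3)): offset=3, physical=[C,A,B,h,E], logical=[h,E,C,A,B]
After op 5 (rotate(-3)): offset=0, physical=[C,A,B,h,E], logical=[C,A,B,h,E]
After op 6 (swap(2, 0)): offset=0, physical=[B,A,C,h,E], logical=[B,A,C,h,E]
After op 7 (rotate(-2)): offset=3, physical=[B,A,C,h,E], logical=[h,E,B,A,C]
After op 8 (replace(4, 'm')): offset=3, physical=[B,A,m,h,E], logical=[h,E,B,A,m]
After op 9 (rotate(-2)): offset=1, physical=[B,A,m,h,E], logical=[A,m,h,E,B]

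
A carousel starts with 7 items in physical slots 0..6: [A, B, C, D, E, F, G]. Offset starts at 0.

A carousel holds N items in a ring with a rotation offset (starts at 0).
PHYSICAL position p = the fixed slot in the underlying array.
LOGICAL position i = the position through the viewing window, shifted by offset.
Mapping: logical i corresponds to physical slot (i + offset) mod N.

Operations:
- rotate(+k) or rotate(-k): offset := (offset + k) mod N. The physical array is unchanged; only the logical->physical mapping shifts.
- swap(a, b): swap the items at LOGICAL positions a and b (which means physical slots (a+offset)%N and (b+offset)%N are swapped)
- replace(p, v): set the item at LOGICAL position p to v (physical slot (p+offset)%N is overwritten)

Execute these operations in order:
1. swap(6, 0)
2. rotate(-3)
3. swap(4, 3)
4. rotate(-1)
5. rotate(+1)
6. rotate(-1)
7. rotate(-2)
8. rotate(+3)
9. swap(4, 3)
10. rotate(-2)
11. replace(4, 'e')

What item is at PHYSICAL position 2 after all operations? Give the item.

Answer: C

Derivation:
After op 1 (swap(6, 0)): offset=0, physical=[G,B,C,D,E,F,A], logical=[G,B,C,D,E,F,A]
After op 2 (rotate(-3)): offset=4, physical=[G,B,C,D,E,F,A], logical=[E,F,A,G,B,C,D]
After op 3 (swap(4, 3)): offset=4, physical=[B,G,C,D,E,F,A], logical=[E,F,A,B,G,C,D]
After op 4 (rotate(-1)): offset=3, physical=[B,G,C,D,E,F,A], logical=[D,E,F,A,B,G,C]
After op 5 (rotate(+1)): offset=4, physical=[B,G,C,D,E,F,A], logical=[E,F,A,B,G,C,D]
After op 6 (rotate(-1)): offset=3, physical=[B,G,C,D,E,F,A], logical=[D,E,F,A,B,G,C]
After op 7 (rotate(-2)): offset=1, physical=[B,G,C,D,E,F,A], logical=[G,C,D,E,F,A,B]
After op 8 (rotate(+3)): offset=4, physical=[B,G,C,D,E,F,A], logical=[E,F,A,B,G,C,D]
After op 9 (swap(4, 3)): offset=4, physical=[G,B,C,D,E,F,A], logical=[E,F,A,G,B,C,D]
After op 10 (rotate(-2)): offset=2, physical=[G,B,C,D,E,F,A], logical=[C,D,E,F,A,G,B]
After op 11 (replace(4, 'e')): offset=2, physical=[G,B,C,D,E,F,e], logical=[C,D,E,F,e,G,B]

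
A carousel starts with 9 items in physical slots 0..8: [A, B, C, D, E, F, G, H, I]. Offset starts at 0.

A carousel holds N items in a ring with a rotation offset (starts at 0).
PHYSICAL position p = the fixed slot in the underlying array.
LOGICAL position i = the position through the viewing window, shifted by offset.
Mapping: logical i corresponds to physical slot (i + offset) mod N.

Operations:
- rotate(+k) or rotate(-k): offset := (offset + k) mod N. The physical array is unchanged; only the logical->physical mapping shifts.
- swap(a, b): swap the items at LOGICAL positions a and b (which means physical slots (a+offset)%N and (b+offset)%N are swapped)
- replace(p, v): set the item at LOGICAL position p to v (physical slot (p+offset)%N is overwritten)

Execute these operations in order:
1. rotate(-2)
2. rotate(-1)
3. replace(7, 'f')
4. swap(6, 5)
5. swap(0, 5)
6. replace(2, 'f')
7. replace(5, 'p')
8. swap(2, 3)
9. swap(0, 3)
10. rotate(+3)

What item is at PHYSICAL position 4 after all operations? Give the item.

Answer: f

Derivation:
After op 1 (rotate(-2)): offset=7, physical=[A,B,C,D,E,F,G,H,I], logical=[H,I,A,B,C,D,E,F,G]
After op 2 (rotate(-1)): offset=6, physical=[A,B,C,D,E,F,G,H,I], logical=[G,H,I,A,B,C,D,E,F]
After op 3 (replace(7, 'f')): offset=6, physical=[A,B,C,D,f,F,G,H,I], logical=[G,H,I,A,B,C,D,f,F]
After op 4 (swap(6, 5)): offset=6, physical=[A,B,D,C,f,F,G,H,I], logical=[G,H,I,A,B,D,C,f,F]
After op 5 (swap(0, 5)): offset=6, physical=[A,B,G,C,f,F,D,H,I], logical=[D,H,I,A,B,G,C,f,F]
After op 6 (replace(2, 'f')): offset=6, physical=[A,B,G,C,f,F,D,H,f], logical=[D,H,f,A,B,G,C,f,F]
After op 7 (replace(5, 'p')): offset=6, physical=[A,B,p,C,f,F,D,H,f], logical=[D,H,f,A,B,p,C,f,F]
After op 8 (swap(2, 3)): offset=6, physical=[f,B,p,C,f,F,D,H,A], logical=[D,H,A,f,B,p,C,f,F]
After op 9 (swap(0, 3)): offset=6, physical=[D,B,p,C,f,F,f,H,A], logical=[f,H,A,D,B,p,C,f,F]
After op 10 (rotate(+3)): offset=0, physical=[D,B,p,C,f,F,f,H,A], logical=[D,B,p,C,f,F,f,H,A]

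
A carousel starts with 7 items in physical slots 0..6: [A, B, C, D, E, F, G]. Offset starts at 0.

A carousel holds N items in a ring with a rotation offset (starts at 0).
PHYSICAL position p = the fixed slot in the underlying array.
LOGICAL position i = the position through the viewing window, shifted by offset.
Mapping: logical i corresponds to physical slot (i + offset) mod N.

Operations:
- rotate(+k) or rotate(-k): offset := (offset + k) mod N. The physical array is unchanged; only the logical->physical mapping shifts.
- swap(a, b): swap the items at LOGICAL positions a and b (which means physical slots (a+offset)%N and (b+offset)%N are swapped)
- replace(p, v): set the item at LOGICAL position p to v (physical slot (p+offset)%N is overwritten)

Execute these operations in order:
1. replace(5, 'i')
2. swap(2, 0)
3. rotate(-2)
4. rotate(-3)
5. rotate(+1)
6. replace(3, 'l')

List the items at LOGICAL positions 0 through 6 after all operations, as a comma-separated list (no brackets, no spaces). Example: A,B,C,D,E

After op 1 (replace(5, 'i')): offset=0, physical=[A,B,C,D,E,i,G], logical=[A,B,C,D,E,i,G]
After op 2 (swap(2, 0)): offset=0, physical=[C,B,A,D,E,i,G], logical=[C,B,A,D,E,i,G]
After op 3 (rotate(-2)): offset=5, physical=[C,B,A,D,E,i,G], logical=[i,G,C,B,A,D,E]
After op 4 (rotate(-3)): offset=2, physical=[C,B,A,D,E,i,G], logical=[A,D,E,i,G,C,B]
After op 5 (rotate(+1)): offset=3, physical=[C,B,A,D,E,i,G], logical=[D,E,i,G,C,B,A]
After op 6 (replace(3, 'l')): offset=3, physical=[C,B,A,D,E,i,l], logical=[D,E,i,l,C,B,A]

Answer: D,E,i,l,C,B,A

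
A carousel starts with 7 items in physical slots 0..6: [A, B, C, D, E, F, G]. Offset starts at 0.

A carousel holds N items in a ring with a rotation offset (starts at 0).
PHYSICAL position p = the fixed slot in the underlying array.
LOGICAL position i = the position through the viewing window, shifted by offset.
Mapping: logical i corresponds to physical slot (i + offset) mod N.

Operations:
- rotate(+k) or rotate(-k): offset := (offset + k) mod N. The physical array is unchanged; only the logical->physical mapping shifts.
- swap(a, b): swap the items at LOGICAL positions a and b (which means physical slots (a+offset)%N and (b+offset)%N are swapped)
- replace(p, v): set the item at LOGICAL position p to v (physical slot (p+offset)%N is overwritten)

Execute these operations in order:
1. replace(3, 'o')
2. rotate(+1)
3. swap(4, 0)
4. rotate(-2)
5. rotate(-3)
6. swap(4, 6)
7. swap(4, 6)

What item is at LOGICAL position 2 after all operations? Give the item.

Answer: B

Derivation:
After op 1 (replace(3, 'o')): offset=0, physical=[A,B,C,o,E,F,G], logical=[A,B,C,o,E,F,G]
After op 2 (rotate(+1)): offset=1, physical=[A,B,C,o,E,F,G], logical=[B,C,o,E,F,G,A]
After op 3 (swap(4, 0)): offset=1, physical=[A,F,C,o,E,B,G], logical=[F,C,o,E,B,G,A]
After op 4 (rotate(-2)): offset=6, physical=[A,F,C,o,E,B,G], logical=[G,A,F,C,o,E,B]
After op 5 (rotate(-3)): offset=3, physical=[A,F,C,o,E,B,G], logical=[o,E,B,G,A,F,C]
After op 6 (swap(4, 6)): offset=3, physical=[C,F,A,o,E,B,G], logical=[o,E,B,G,C,F,A]
After op 7 (swap(4, 6)): offset=3, physical=[A,F,C,o,E,B,G], logical=[o,E,B,G,A,F,C]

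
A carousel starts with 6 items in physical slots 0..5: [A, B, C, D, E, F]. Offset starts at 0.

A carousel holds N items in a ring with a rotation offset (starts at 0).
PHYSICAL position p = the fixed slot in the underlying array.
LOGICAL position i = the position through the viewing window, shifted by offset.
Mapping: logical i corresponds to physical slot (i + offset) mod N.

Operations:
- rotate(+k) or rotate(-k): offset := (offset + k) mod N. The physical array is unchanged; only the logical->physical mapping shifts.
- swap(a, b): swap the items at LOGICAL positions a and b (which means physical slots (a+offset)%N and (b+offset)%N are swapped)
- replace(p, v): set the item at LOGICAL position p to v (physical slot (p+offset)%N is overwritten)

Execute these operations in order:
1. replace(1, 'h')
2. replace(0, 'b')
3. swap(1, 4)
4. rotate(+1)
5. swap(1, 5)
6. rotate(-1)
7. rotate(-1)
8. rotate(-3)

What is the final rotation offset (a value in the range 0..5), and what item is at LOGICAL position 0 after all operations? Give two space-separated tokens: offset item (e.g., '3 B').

After op 1 (replace(1, 'h')): offset=0, physical=[A,h,C,D,E,F], logical=[A,h,C,D,E,F]
After op 2 (replace(0, 'b')): offset=0, physical=[b,h,C,D,E,F], logical=[b,h,C,D,E,F]
After op 3 (swap(1, 4)): offset=0, physical=[b,E,C,D,h,F], logical=[b,E,C,D,h,F]
After op 4 (rotate(+1)): offset=1, physical=[b,E,C,D,h,F], logical=[E,C,D,h,F,b]
After op 5 (swap(1, 5)): offset=1, physical=[C,E,b,D,h,F], logical=[E,b,D,h,F,C]
After op 6 (rotate(-1)): offset=0, physical=[C,E,b,D,h,F], logical=[C,E,b,D,h,F]
After op 7 (rotate(-1)): offset=5, physical=[C,E,b,D,h,F], logical=[F,C,E,b,D,h]
After op 8 (rotate(-3)): offset=2, physical=[C,E,b,D,h,F], logical=[b,D,h,F,C,E]

Answer: 2 b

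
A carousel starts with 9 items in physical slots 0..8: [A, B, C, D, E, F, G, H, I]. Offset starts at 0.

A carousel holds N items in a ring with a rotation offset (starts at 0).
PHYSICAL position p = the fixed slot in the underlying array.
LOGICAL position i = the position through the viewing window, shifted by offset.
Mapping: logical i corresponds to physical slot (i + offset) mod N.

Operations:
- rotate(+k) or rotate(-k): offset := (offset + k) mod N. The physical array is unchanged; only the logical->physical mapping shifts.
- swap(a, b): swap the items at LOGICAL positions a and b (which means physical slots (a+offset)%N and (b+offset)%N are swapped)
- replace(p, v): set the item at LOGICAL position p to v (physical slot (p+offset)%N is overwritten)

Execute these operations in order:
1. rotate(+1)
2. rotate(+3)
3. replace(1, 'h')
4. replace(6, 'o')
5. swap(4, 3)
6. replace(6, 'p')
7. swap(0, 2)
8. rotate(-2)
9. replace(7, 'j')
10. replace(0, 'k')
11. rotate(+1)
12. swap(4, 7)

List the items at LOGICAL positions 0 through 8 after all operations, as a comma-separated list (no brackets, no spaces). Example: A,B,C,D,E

Answer: D,G,h,E,p,H,j,I,k

Derivation:
After op 1 (rotate(+1)): offset=1, physical=[A,B,C,D,E,F,G,H,I], logical=[B,C,D,E,F,G,H,I,A]
After op 2 (rotate(+3)): offset=4, physical=[A,B,C,D,E,F,G,H,I], logical=[E,F,G,H,I,A,B,C,D]
After op 3 (replace(1, 'h')): offset=4, physical=[A,B,C,D,E,h,G,H,I], logical=[E,h,G,H,I,A,B,C,D]
After op 4 (replace(6, 'o')): offset=4, physical=[A,o,C,D,E,h,G,H,I], logical=[E,h,G,H,I,A,o,C,D]
After op 5 (swap(4, 3)): offset=4, physical=[A,o,C,D,E,h,G,I,H], logical=[E,h,G,I,H,A,o,C,D]
After op 6 (replace(6, 'p')): offset=4, physical=[A,p,C,D,E,h,G,I,H], logical=[E,h,G,I,H,A,p,C,D]
After op 7 (swap(0, 2)): offset=4, physical=[A,p,C,D,G,h,E,I,H], logical=[G,h,E,I,H,A,p,C,D]
After op 8 (rotate(-2)): offset=2, physical=[A,p,C,D,G,h,E,I,H], logical=[C,D,G,h,E,I,H,A,p]
After op 9 (replace(7, 'j')): offset=2, physical=[j,p,C,D,G,h,E,I,H], logical=[C,D,G,h,E,I,H,j,p]
After op 10 (replace(0, 'k')): offset=2, physical=[j,p,k,D,G,h,E,I,H], logical=[k,D,G,h,E,I,H,j,p]
After op 11 (rotate(+1)): offset=3, physical=[j,p,k,D,G,h,E,I,H], logical=[D,G,h,E,I,H,j,p,k]
After op 12 (swap(4, 7)): offset=3, physical=[j,I,k,D,G,h,E,p,H], logical=[D,G,h,E,p,H,j,I,k]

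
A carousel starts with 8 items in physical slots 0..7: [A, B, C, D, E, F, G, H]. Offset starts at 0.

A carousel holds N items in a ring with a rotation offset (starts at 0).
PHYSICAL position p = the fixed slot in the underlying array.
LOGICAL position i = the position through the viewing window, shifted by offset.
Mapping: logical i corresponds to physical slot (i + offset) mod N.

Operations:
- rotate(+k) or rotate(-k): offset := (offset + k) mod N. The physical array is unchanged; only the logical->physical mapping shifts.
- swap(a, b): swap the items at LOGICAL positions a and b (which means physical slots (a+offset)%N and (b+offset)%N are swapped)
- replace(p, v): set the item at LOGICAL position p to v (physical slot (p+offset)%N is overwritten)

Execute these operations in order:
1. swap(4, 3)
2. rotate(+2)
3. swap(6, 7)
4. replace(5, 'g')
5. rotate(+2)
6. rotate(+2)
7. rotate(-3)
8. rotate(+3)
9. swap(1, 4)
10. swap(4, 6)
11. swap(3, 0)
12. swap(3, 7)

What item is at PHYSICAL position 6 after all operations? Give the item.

Answer: A

Derivation:
After op 1 (swap(4, 3)): offset=0, physical=[A,B,C,E,D,F,G,H], logical=[A,B,C,E,D,F,G,H]
After op 2 (rotate(+2)): offset=2, physical=[A,B,C,E,D,F,G,H], logical=[C,E,D,F,G,H,A,B]
After op 3 (swap(6, 7)): offset=2, physical=[B,A,C,E,D,F,G,H], logical=[C,E,D,F,G,H,B,A]
After op 4 (replace(5, 'g')): offset=2, physical=[B,A,C,E,D,F,G,g], logical=[C,E,D,F,G,g,B,A]
After op 5 (rotate(+2)): offset=4, physical=[B,A,C,E,D,F,G,g], logical=[D,F,G,g,B,A,C,E]
After op 6 (rotate(+2)): offset=6, physical=[B,A,C,E,D,F,G,g], logical=[G,g,B,A,C,E,D,F]
After op 7 (rotate(-3)): offset=3, physical=[B,A,C,E,D,F,G,g], logical=[E,D,F,G,g,B,A,C]
After op 8 (rotate(+3)): offset=6, physical=[B,A,C,E,D,F,G,g], logical=[G,g,B,A,C,E,D,F]
After op 9 (swap(1, 4)): offset=6, physical=[B,A,g,E,D,F,G,C], logical=[G,C,B,A,g,E,D,F]
After op 10 (swap(4, 6)): offset=6, physical=[B,A,D,E,g,F,G,C], logical=[G,C,B,A,D,E,g,F]
After op 11 (swap(3, 0)): offset=6, physical=[B,G,D,E,g,F,A,C], logical=[A,C,B,G,D,E,g,F]
After op 12 (swap(3, 7)): offset=6, physical=[B,F,D,E,g,G,A,C], logical=[A,C,B,F,D,E,g,G]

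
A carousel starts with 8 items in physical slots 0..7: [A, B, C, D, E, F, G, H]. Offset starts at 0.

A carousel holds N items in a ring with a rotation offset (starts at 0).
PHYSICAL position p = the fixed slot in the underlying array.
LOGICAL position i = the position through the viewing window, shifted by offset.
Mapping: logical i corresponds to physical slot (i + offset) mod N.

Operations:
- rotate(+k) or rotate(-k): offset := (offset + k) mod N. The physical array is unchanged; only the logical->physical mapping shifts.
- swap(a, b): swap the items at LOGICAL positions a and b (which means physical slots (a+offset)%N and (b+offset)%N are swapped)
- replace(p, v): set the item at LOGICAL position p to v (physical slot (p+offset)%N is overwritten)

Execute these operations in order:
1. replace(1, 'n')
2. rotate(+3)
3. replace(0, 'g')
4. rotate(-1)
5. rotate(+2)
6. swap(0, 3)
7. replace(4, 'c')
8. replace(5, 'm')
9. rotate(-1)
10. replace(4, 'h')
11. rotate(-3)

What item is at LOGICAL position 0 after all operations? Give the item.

After op 1 (replace(1, 'n')): offset=0, physical=[A,n,C,D,E,F,G,H], logical=[A,n,C,D,E,F,G,H]
After op 2 (rotate(+3)): offset=3, physical=[A,n,C,D,E,F,G,H], logical=[D,E,F,G,H,A,n,C]
After op 3 (replace(0, 'g')): offset=3, physical=[A,n,C,g,E,F,G,H], logical=[g,E,F,G,H,A,n,C]
After op 4 (rotate(-1)): offset=2, physical=[A,n,C,g,E,F,G,H], logical=[C,g,E,F,G,H,A,n]
After op 5 (rotate(+2)): offset=4, physical=[A,n,C,g,E,F,G,H], logical=[E,F,G,H,A,n,C,g]
After op 6 (swap(0, 3)): offset=4, physical=[A,n,C,g,H,F,G,E], logical=[H,F,G,E,A,n,C,g]
After op 7 (replace(4, 'c')): offset=4, physical=[c,n,C,g,H,F,G,E], logical=[H,F,G,E,c,n,C,g]
After op 8 (replace(5, 'm')): offset=4, physical=[c,m,C,g,H,F,G,E], logical=[H,F,G,E,c,m,C,g]
After op 9 (rotate(-1)): offset=3, physical=[c,m,C,g,H,F,G,E], logical=[g,H,F,G,E,c,m,C]
After op 10 (replace(4, 'h')): offset=3, physical=[c,m,C,g,H,F,G,h], logical=[g,H,F,G,h,c,m,C]
After op 11 (rotate(-3)): offset=0, physical=[c,m,C,g,H,F,G,h], logical=[c,m,C,g,H,F,G,h]

Answer: c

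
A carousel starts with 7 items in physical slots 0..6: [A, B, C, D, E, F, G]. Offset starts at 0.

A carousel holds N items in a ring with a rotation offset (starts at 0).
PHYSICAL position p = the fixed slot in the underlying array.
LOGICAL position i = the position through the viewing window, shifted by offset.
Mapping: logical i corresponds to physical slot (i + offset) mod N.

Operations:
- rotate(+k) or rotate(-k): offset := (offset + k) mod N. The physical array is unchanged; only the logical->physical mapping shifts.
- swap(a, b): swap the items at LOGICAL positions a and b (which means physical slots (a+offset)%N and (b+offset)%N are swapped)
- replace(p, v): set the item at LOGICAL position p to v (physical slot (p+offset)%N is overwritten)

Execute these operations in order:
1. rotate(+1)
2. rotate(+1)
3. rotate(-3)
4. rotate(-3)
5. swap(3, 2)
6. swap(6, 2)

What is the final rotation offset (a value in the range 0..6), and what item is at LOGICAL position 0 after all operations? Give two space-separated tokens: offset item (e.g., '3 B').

Answer: 3 D

Derivation:
After op 1 (rotate(+1)): offset=1, physical=[A,B,C,D,E,F,G], logical=[B,C,D,E,F,G,A]
After op 2 (rotate(+1)): offset=2, physical=[A,B,C,D,E,F,G], logical=[C,D,E,F,G,A,B]
After op 3 (rotate(-3)): offset=6, physical=[A,B,C,D,E,F,G], logical=[G,A,B,C,D,E,F]
After op 4 (rotate(-3)): offset=3, physical=[A,B,C,D,E,F,G], logical=[D,E,F,G,A,B,C]
After op 5 (swap(3, 2)): offset=3, physical=[A,B,C,D,E,G,F], logical=[D,E,G,F,A,B,C]
After op 6 (swap(6, 2)): offset=3, physical=[A,B,G,D,E,C,F], logical=[D,E,C,F,A,B,G]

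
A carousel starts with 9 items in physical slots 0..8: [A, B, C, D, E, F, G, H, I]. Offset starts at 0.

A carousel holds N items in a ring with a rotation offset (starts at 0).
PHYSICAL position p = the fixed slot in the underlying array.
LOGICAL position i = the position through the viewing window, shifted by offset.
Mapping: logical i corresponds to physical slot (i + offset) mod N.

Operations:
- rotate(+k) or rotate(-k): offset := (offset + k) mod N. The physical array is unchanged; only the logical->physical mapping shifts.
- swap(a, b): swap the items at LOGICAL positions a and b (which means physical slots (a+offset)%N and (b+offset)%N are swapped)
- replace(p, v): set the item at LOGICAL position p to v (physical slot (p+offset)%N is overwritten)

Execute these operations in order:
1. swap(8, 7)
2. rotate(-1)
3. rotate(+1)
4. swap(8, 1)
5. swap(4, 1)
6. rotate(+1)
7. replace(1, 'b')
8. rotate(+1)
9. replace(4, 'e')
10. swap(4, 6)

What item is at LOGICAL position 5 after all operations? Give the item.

Answer: I

Derivation:
After op 1 (swap(8, 7)): offset=0, physical=[A,B,C,D,E,F,G,I,H], logical=[A,B,C,D,E,F,G,I,H]
After op 2 (rotate(-1)): offset=8, physical=[A,B,C,D,E,F,G,I,H], logical=[H,A,B,C,D,E,F,G,I]
After op 3 (rotate(+1)): offset=0, physical=[A,B,C,D,E,F,G,I,H], logical=[A,B,C,D,E,F,G,I,H]
After op 4 (swap(8, 1)): offset=0, physical=[A,H,C,D,E,F,G,I,B], logical=[A,H,C,D,E,F,G,I,B]
After op 5 (swap(4, 1)): offset=0, physical=[A,E,C,D,H,F,G,I,B], logical=[A,E,C,D,H,F,G,I,B]
After op 6 (rotate(+1)): offset=1, physical=[A,E,C,D,H,F,G,I,B], logical=[E,C,D,H,F,G,I,B,A]
After op 7 (replace(1, 'b')): offset=1, physical=[A,E,b,D,H,F,G,I,B], logical=[E,b,D,H,F,G,I,B,A]
After op 8 (rotate(+1)): offset=2, physical=[A,E,b,D,H,F,G,I,B], logical=[b,D,H,F,G,I,B,A,E]
After op 9 (replace(4, 'e')): offset=2, physical=[A,E,b,D,H,F,e,I,B], logical=[b,D,H,F,e,I,B,A,E]
After op 10 (swap(4, 6)): offset=2, physical=[A,E,b,D,H,F,B,I,e], logical=[b,D,H,F,B,I,e,A,E]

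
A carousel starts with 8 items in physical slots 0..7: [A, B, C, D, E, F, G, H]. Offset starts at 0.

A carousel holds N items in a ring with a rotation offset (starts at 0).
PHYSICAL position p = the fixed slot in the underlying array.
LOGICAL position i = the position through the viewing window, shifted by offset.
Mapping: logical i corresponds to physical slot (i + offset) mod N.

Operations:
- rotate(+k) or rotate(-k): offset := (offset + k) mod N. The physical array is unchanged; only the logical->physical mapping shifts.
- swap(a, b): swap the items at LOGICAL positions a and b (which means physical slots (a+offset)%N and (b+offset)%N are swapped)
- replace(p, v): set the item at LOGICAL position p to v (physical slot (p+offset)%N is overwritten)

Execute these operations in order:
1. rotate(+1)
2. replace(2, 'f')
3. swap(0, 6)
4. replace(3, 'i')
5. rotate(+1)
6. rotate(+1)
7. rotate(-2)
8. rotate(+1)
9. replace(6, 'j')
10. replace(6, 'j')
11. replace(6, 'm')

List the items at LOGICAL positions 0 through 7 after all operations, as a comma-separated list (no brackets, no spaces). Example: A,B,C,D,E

Answer: C,f,i,F,G,B,m,H

Derivation:
After op 1 (rotate(+1)): offset=1, physical=[A,B,C,D,E,F,G,H], logical=[B,C,D,E,F,G,H,A]
After op 2 (replace(2, 'f')): offset=1, physical=[A,B,C,f,E,F,G,H], logical=[B,C,f,E,F,G,H,A]
After op 3 (swap(0, 6)): offset=1, physical=[A,H,C,f,E,F,G,B], logical=[H,C,f,E,F,G,B,A]
After op 4 (replace(3, 'i')): offset=1, physical=[A,H,C,f,i,F,G,B], logical=[H,C,f,i,F,G,B,A]
After op 5 (rotate(+1)): offset=2, physical=[A,H,C,f,i,F,G,B], logical=[C,f,i,F,G,B,A,H]
After op 6 (rotate(+1)): offset=3, physical=[A,H,C,f,i,F,G,B], logical=[f,i,F,G,B,A,H,C]
After op 7 (rotate(-2)): offset=1, physical=[A,H,C,f,i,F,G,B], logical=[H,C,f,i,F,G,B,A]
After op 8 (rotate(+1)): offset=2, physical=[A,H,C,f,i,F,G,B], logical=[C,f,i,F,G,B,A,H]
After op 9 (replace(6, 'j')): offset=2, physical=[j,H,C,f,i,F,G,B], logical=[C,f,i,F,G,B,j,H]
After op 10 (replace(6, 'j')): offset=2, physical=[j,H,C,f,i,F,G,B], logical=[C,f,i,F,G,B,j,H]
After op 11 (replace(6, 'm')): offset=2, physical=[m,H,C,f,i,F,G,B], logical=[C,f,i,F,G,B,m,H]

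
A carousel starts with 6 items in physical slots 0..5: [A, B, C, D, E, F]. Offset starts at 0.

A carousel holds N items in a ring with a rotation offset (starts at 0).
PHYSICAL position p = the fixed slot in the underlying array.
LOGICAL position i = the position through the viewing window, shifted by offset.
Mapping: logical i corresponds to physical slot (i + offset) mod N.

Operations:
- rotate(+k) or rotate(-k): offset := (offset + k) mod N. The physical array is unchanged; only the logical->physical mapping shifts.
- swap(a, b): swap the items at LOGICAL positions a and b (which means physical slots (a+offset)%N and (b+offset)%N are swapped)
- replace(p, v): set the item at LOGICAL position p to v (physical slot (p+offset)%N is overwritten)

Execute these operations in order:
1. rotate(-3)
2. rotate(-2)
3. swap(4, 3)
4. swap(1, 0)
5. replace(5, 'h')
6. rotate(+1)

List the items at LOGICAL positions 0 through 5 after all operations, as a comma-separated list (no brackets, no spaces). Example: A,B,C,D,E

After op 1 (rotate(-3)): offset=3, physical=[A,B,C,D,E,F], logical=[D,E,F,A,B,C]
After op 2 (rotate(-2)): offset=1, physical=[A,B,C,D,E,F], logical=[B,C,D,E,F,A]
After op 3 (swap(4, 3)): offset=1, physical=[A,B,C,D,F,E], logical=[B,C,D,F,E,A]
After op 4 (swap(1, 0)): offset=1, physical=[A,C,B,D,F,E], logical=[C,B,D,F,E,A]
After op 5 (replace(5, 'h')): offset=1, physical=[h,C,B,D,F,E], logical=[C,B,D,F,E,h]
After op 6 (rotate(+1)): offset=2, physical=[h,C,B,D,F,E], logical=[B,D,F,E,h,C]

Answer: B,D,F,E,h,C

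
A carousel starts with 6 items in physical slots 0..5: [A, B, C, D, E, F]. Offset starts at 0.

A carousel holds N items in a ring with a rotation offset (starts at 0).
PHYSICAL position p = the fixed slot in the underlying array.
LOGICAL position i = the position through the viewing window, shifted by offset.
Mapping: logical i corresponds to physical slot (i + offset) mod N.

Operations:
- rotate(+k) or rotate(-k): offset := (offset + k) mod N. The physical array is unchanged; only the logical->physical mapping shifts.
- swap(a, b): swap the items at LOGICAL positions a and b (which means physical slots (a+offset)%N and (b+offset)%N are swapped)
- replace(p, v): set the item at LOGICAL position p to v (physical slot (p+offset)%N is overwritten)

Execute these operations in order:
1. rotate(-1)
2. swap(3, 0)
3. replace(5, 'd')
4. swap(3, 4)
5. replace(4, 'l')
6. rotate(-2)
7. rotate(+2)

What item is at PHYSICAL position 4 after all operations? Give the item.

Answer: d

Derivation:
After op 1 (rotate(-1)): offset=5, physical=[A,B,C,D,E,F], logical=[F,A,B,C,D,E]
After op 2 (swap(3, 0)): offset=5, physical=[A,B,F,D,E,C], logical=[C,A,B,F,D,E]
After op 3 (replace(5, 'd')): offset=5, physical=[A,B,F,D,d,C], logical=[C,A,B,F,D,d]
After op 4 (swap(3, 4)): offset=5, physical=[A,B,D,F,d,C], logical=[C,A,B,D,F,d]
After op 5 (replace(4, 'l')): offset=5, physical=[A,B,D,l,d,C], logical=[C,A,B,D,l,d]
After op 6 (rotate(-2)): offset=3, physical=[A,B,D,l,d,C], logical=[l,d,C,A,B,D]
After op 7 (rotate(+2)): offset=5, physical=[A,B,D,l,d,C], logical=[C,A,B,D,l,d]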